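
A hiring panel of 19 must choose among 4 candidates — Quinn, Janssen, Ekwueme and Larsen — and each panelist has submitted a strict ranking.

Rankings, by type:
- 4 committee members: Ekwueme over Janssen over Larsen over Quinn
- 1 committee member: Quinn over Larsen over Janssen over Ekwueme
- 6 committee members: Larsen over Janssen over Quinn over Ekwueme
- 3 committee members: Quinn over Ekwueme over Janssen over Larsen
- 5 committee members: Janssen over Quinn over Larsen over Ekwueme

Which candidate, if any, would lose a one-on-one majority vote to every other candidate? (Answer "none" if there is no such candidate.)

Pairwise majorities:
Quinn vs Janssen: 4 to 15, Janssen.
Quinn vs Ekwueme: Quinn is ranked higher on 1+6+3+5 = 15 ballots, Ekwueme on 4. Quinn wins 15–4.
Quinn vs Larsen: Larsen, 10–9.
Janssen vs Ekwueme: Janssen is ranked higher on 1+6+5 = 12 ballots, Ekwueme on 7. Janssen wins 12–7.
Janssen–Larsen: Janssen 12–7.
Ekwueme vs Larsen: Larsen wins 12–7.
Only Ekwueme has no wins; Ekwueme is the Condorcet loser.

Ekwueme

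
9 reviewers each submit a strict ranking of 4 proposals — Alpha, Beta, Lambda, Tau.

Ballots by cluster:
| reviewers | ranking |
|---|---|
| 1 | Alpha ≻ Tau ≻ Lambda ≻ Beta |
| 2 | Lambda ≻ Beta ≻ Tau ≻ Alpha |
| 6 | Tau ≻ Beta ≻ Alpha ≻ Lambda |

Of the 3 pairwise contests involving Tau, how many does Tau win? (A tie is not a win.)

3

Tau against each rival (9 reviewers):
Tau vs Alpha: 2+6 = 8 for Tau, 1 for Alpha — Tau by 8–1.
Tau vs Beta: Tau preferred on 1+6 = 7 ballots; Tau wins 7–2.
Tau vs Lambda: Tau preferred on 1+6 = 7 ballots; Tau wins 7–2.
Tau beats Alpha, Beta, Lambda — 3 pairwise wins.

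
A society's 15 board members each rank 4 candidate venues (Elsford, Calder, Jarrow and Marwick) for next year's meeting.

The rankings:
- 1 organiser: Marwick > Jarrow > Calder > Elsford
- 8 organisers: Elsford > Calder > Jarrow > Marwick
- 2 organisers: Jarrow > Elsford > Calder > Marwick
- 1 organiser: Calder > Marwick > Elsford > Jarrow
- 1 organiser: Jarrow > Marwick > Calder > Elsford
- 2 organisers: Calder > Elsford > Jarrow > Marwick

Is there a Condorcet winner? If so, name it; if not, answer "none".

Check each pair by majority over 15 ballots:
Elsford vs Calder: Elsford wins 10–5.
Elsford–Jarrow: Elsford 11–4.
Elsford–Marwick: Elsford 12–3.
Calder vs Jarrow: Calder, 11–4.
Calder vs Marwick: Calder, 13–2.
Jarrow vs Marwick: Jarrow wins 13–2.
Elsford beats each of Calder, Jarrow, Marwick — Elsford is the Condorcet winner.

Elsford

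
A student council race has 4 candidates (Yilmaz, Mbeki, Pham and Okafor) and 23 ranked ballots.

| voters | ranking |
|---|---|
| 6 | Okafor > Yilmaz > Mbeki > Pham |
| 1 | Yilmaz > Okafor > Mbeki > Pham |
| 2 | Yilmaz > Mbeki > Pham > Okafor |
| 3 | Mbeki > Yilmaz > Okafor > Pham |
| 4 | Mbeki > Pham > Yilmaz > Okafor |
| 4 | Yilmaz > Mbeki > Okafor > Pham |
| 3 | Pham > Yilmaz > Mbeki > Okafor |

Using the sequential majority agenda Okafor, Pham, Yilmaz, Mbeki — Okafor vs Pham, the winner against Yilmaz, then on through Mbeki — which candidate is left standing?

Round 1: Okafor vs Pham — 14–9, Okafor advances.
Round 2: Okafor vs Yilmaz — 6–17, Yilmaz advances.
Round 3: Yilmaz vs Mbeki — 16–7, Yilmaz advances.
The agenda winner is Yilmaz.

Yilmaz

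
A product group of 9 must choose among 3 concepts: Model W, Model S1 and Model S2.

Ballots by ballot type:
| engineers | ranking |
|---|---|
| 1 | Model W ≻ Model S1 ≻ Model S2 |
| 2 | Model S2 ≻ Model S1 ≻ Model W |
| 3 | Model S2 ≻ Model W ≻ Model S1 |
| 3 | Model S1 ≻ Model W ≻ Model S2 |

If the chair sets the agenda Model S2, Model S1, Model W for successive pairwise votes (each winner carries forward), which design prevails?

Round 1: Model S2 vs Model S1 — 5–4, Model S2 advances.
Round 2: Model S2 vs Model W — 5–4, Model S2 advances.
Model S2 survives the agenda.

Model S2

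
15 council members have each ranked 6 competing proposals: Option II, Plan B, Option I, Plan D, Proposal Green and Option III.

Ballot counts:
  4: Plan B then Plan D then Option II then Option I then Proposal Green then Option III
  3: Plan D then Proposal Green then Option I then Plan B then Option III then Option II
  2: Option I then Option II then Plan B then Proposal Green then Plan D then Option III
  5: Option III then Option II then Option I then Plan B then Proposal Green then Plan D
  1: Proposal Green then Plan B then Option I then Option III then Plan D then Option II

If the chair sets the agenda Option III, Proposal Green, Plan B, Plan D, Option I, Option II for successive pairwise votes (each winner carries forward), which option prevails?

Option II

Round 1: Option III vs Proposal Green — 5–10, Proposal Green advances.
Round 2: Proposal Green vs Plan B — 4–11, Plan B advances.
Round 3: Plan B vs Plan D — 12–3, Plan B advances.
Round 4: Plan B vs Option I — 5–10, Option I advances.
Round 5: Option I vs Option II — 6–9, Option II advances.
Option II survives the agenda.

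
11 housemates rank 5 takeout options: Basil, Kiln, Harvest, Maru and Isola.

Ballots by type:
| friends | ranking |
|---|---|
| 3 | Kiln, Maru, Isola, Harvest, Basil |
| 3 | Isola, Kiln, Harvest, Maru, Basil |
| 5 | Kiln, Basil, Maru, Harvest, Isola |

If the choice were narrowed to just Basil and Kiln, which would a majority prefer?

Kiln

No ballot ranks Basil above Kiln: 0.
Ballots ranking Kiln above Basil: 11 − 0 = 11.
Kiln wins the head-to-head 11–0.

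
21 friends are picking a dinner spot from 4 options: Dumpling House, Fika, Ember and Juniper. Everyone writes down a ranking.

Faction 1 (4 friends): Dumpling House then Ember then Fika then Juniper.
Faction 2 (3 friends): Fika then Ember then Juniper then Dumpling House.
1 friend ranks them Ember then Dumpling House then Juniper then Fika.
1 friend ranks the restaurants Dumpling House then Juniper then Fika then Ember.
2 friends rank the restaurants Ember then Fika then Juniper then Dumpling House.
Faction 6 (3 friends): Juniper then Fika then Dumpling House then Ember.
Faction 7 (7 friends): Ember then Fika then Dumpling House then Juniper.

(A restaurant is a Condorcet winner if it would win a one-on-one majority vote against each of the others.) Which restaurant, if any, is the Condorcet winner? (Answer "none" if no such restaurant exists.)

Check each pair by majority over 21 ballots:
Dumpling House vs Fika: Dumpling House preferred on 4+1+1 = 6 ballots; Fika wins 15–6.
Dumpling House vs Ember: 4+1+3 = 8 for Dumpling House, 13 for Ember — Ember by 13–8.
Dumpling House vs Juniper: Dumpling House preferred on 4+1+1+7 = 13 ballots; Dumpling House wins 13–8.
Fika vs Ember: Fika is ranked higher on 3+1+3 = 7 ballots, Ember on 14. Ember wins 14–7.
Fika vs Juniper: Fika is ranked higher on 4+3+2+7 = 16 ballots, Juniper on 5. Fika wins 16–5.
Ember vs Juniper: Ember preferred on 4+3+1+2+7 = 17 ballots; Ember wins 17–4.
Ember beats each of Dumpling House, Fika, Juniper — Ember is the Condorcet winner.

Ember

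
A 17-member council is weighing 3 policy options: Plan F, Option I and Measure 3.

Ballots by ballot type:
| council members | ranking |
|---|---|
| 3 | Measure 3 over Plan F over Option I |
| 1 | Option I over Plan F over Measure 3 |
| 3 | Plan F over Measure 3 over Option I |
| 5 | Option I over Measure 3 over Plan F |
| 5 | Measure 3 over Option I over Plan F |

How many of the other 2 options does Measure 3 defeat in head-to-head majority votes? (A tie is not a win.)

Measure 3 against each rival (17 council members):
Measure 3 vs Plan F: 3+5+5 = 13 for Measure 3, 4 for Plan F — Measure 3 by 13–4.
Measure 3 vs Option I: Measure 3, 11–6.
Measure 3 beats Plan F, Option I — 2 pairwise wins.

2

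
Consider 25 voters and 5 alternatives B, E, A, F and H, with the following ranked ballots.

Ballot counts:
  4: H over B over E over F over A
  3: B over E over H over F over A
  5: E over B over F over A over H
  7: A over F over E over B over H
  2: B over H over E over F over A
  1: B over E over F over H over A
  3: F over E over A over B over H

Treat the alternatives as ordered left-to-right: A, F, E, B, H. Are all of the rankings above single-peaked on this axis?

Axis positions: A=1, F=2, E=3, B=4, H=5.
Ballot type 1 (peak H at position 5): ranking walks positions 5-4-3-2-1, expanding outward from the peak — single-peaked.
Ballot type 2 (peak B at position 4): ranking walks positions 4-3-5-2-1, expanding outward from the peak — single-peaked.
Ballot type 3 (peak E at position 3): ranking walks positions 3-4-2-1-5, expanding outward from the peak — single-peaked.
Ballot type 4 (peak A at position 1): ranking walks positions 1-2-3-4-5, expanding outward from the peak — single-peaked.
Ballot type 5 (peak B at position 4): ranking walks positions 4-5-3-2-1, expanding outward from the peak — single-peaked.
Ballot type 6 (peak B at position 4): ranking walks positions 4-3-2-5-1, expanding outward from the peak — single-peaked.
Ballot type 7 (peak F at position 2): ranking walks positions 2-3-1-4-5, expanding outward from the peak — single-peaked.
Every ranking is single-peaked on this axis.

yes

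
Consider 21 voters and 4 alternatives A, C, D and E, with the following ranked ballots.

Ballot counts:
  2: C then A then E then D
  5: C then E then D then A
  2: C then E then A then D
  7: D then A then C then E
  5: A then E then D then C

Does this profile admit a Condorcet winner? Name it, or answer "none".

none

Check each pair by majority over 21 ballots:
A vs C: A preferred on 7+5 = 12 ballots; A wins 12–9.
A vs D: 2+2+5 = 9 for A, 12 for D — D by 12–9.
A vs E: A preferred on 2+7+5 = 14 ballots; A wins 14–7.
C vs D: C is ranked higher on 2+5+2 = 9 ballots, D on 12. D wins 12–9.
C vs E: C preferred on 2+5+2+7 = 16 ballots; C wins 16–5.
D vs E: 7 for D, 14 for E — E by 14–7.
No alternative is unbeaten: A loses to D; C loses to A; D loses to E; E loses to A. In particular A → E → D → A is a majority cycle — no Condorcet winner exists.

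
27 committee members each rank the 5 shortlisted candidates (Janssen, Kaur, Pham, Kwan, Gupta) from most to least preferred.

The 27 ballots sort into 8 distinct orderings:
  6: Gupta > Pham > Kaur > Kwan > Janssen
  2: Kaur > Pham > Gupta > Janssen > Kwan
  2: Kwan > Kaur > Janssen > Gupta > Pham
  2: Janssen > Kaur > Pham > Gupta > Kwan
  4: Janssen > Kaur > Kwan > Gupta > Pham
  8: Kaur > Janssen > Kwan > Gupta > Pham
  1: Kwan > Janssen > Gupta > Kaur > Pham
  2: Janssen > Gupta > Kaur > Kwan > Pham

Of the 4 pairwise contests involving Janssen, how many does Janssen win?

3

Janssen against each rival (27 committee members):
Janssen–Kaur: Kaur 18–9.
Janssen vs Pham: 19 to 8, Janssen.
Janssen vs Kwan: 18 to 9, Janssen.
Janssen–Gupta: Janssen 19–8.
Janssen beats Pham, Kwan, Gupta; loses to Kaur — 3 pairwise wins.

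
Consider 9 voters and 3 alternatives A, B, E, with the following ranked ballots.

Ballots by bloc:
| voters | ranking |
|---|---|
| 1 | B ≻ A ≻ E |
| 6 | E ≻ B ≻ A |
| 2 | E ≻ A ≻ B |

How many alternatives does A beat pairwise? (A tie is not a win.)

0

A against each rival (9 voters):
A vs B: B, 7–2.
A–E: E 8–1.
A beats no one; loses to B, E — 0 pairwise wins.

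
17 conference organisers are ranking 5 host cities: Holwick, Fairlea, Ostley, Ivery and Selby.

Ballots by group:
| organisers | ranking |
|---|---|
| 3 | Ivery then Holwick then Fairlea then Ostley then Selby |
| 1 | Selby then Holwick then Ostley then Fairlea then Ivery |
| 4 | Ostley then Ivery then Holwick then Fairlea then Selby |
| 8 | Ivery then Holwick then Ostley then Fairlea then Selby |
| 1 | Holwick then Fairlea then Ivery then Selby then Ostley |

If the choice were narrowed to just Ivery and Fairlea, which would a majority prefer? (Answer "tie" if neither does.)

Ballots ranking Ivery above Fairlea: 3 + 4 + 8 = 15.
Ballots ranking Fairlea above Ivery: 17 − 15 = 2.
Ivery wins the head-to-head 15–2.

Ivery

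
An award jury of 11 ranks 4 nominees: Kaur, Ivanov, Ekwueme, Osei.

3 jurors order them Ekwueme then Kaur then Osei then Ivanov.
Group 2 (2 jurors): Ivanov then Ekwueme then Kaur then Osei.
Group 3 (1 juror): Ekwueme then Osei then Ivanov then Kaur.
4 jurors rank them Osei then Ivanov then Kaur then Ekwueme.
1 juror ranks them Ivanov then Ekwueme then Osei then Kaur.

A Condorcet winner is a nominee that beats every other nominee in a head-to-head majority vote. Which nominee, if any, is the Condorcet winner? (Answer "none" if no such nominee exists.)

none

Head-to-head results (11 jurors):
Kaur vs Ivanov: Ivanov, 8–3.
Kaur vs Ekwueme: Ekwueme, 7–4.
Kaur vs Osei: Osei wins 6–5.
Ivanov–Ekwueme: Ivanov 7–4.
Ivanov vs Osei: Osei, 8–3.
Ekwueme vs Osei: Ekwueme wins 7–4.
Every nominee loses at least once (Kaur loses to Ivanov; Ivanov loses to Osei; Ekwueme loses to Ivanov; Osei loses to Ekwueme). The majority relation contains the cycle Ivanov → Ekwueme → Osei → Ivanov, so there is no Condorcet winner.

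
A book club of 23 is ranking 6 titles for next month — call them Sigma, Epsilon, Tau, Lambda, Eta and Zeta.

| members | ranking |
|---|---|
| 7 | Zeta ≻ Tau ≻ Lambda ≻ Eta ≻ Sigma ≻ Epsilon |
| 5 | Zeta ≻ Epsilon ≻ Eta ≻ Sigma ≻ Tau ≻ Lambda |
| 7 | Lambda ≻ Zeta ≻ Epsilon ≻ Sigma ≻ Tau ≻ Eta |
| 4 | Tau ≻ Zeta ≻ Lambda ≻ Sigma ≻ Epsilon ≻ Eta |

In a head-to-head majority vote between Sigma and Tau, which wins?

Ballots ranking Sigma above Tau: 5 + 7 = 12.
Ballots ranking Tau above Sigma: 23 − 12 = 11.
Sigma wins the head-to-head 12–11.

Sigma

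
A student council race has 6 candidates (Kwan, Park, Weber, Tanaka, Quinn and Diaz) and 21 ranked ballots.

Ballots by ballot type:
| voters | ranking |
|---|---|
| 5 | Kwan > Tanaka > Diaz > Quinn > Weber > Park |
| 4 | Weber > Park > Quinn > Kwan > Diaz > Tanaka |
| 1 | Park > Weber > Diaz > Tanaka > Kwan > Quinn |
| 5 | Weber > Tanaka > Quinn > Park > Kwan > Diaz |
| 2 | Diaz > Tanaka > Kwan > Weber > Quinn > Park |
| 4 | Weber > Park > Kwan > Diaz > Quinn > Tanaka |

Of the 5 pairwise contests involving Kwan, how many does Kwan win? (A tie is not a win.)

3

Kwan against each rival (21 voters):
Kwan vs Park: Kwan preferred on 5+2 = 7 ballots; Park wins 14–7.
Kwan vs Weber: Weber, 14–7.
Kwan–Tanaka: Kwan 13–8.
Kwan vs Quinn: 12 to 9, Kwan.
Kwan vs Diaz: 5+4+5+4 = 18 for Kwan, 3 for Diaz — Kwan by 18–3.
Kwan beats Tanaka, Quinn, Diaz; loses to Park, Weber — 3 pairwise wins.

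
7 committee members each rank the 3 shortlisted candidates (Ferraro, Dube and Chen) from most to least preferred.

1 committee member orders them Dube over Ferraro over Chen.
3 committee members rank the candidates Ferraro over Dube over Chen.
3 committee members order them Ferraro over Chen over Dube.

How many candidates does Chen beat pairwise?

0

Chen against each rival (7 committee members):
Chen vs Ferraro: Chen preferred on 0 ballots; Ferraro wins 7–0.
Chen vs Dube: Chen is ranked higher on 3 ballots, Dube on 4. Dube wins 4–3.
Chen beats no one; loses to Ferraro, Dube — 0 pairwise wins.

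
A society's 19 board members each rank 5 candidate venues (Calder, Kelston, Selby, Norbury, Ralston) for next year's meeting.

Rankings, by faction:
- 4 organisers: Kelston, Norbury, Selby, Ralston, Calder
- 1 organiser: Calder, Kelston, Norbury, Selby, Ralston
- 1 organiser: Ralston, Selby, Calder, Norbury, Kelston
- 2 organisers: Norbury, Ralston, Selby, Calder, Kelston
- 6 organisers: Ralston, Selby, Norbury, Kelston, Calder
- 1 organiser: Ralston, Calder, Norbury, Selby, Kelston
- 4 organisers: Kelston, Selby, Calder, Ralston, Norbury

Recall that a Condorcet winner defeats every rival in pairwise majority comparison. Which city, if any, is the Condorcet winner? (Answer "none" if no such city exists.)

Head-to-head results (19 organisers):
Calder vs Kelston: 1+1+2+1 = 5 for Calder, 14 for Kelston — Kelston by 14–5.
Calder vs Selby: Calder is ranked higher on 1+1 = 2 ballots, Selby on 17. Selby wins 17–2.
Calder vs Norbury: 7 to 12, Norbury.
Calder vs Ralston: 5 to 14, Ralston.
Kelston vs Selby: Kelston preferred on 4+1+4 = 9 ballots; Selby wins 10–9.
Kelston vs Norbury: Kelston is ranked higher on 4+1+4 = 9 ballots, Norbury on 10. Norbury wins 10–9.
Kelston vs Ralston: 9 to 10, Ralston.
Selby vs Norbury: Selby is ranked higher on 1+6+4 = 11 ballots, Norbury on 8. Selby wins 11–8.
Selby vs Ralston: Selby is ranked higher on 4+1+4 = 9 ballots, Ralston on 10. Ralston wins 10–9.
Norbury vs Ralston: 4+1+2 = 7 for Norbury, 12 for Ralston — Ralston by 12–7.
Only Ralston has no losses; Ralston is the Condorcet winner.

Ralston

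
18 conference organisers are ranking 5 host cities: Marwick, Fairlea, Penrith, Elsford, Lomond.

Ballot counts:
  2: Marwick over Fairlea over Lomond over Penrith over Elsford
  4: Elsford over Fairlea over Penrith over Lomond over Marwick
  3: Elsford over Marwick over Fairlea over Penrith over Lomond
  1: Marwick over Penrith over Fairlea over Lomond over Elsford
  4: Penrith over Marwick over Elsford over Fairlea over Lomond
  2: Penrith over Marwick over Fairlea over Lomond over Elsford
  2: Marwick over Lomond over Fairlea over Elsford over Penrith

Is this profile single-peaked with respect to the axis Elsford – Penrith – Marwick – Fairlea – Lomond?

no

Axis positions: Elsford=1, Penrith=2, Marwick=3, Fairlea=4, Lomond=5.
Type 1 (peak Marwick at position 3): ranking walks positions 3-4-5-2-1, expanding outward from the peak — single-peaked.
Type 2: ranking walks positions 1-4-2-5-3; Fairlea is ranked above Penrith even though Penrith lies between Fairlea and the peak Elsford on the axis — preferences dip and rise again. Not single-peaked.
Type 3: ranking walks positions 1-3-4-2-5; Marwick is ranked above Penrith even though Penrith lies between Marwick and the peak Elsford on the axis — preferences dip and rise again. Not single-peaked.
Type 4 (peak Marwick at position 3): ranking walks positions 3-2-4-5-1, expanding outward from the peak — single-peaked.
Type 5 (peak Penrith at position 2): ranking walks positions 2-3-1-4-5, expanding outward from the peak — single-peaked.
Type 6 (peak Penrith at position 2): ranking walks positions 2-3-4-5-1, expanding outward from the peak — single-peaked.
Type 7: ranking walks positions 3-5-4-1-2; Lomond is ranked above Fairlea even though Fairlea lies between Lomond and the peak Marwick on the axis — preferences dip and rise again. Not single-peaked.
Type 2 violates single-peakedness, so the profile is not single-peaked on this axis.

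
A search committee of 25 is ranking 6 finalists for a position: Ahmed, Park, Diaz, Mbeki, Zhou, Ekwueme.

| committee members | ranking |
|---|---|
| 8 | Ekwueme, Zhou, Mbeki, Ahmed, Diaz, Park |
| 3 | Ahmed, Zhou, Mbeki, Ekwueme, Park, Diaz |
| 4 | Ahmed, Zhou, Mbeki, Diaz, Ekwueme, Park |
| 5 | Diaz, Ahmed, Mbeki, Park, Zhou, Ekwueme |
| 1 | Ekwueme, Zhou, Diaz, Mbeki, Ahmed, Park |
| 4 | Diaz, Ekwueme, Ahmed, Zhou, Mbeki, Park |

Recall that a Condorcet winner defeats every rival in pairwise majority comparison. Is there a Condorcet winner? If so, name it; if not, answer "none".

none

Head-to-head results (25 committee members):
Ahmed–Park: Ahmed 25–0.
Ahmed vs Diaz: Ahmed, 15–10.
Ahmed vs Mbeki: 16 to 9, Ahmed.
Ahmed–Zhou: Ahmed 16–9.
Ahmed vs Ekwueme: Ahmed is ranked higher on 3+4+5 = 12 ballots, Ekwueme on 13. Ekwueme wins 13–12.
Park–Diaz: Diaz 22–3.
Park vs Mbeki: Mbeki, 25–0.
Park vs Zhou: 5 to 20, Zhou.
Park vs Ekwueme: Park preferred on 5 ballots; Ekwueme wins 20–5.
Diaz vs Mbeki: Diaz preferred on 5+1+4 = 10 ballots; Mbeki wins 15–10.
Diaz vs Zhou: 9 to 16, Zhou.
Diaz vs Ekwueme: Diaz is ranked higher on 4+5+4 = 13 ballots, Ekwueme on 12. Diaz wins 13–12.
Mbeki vs Zhou: Zhou wins 20–5.
Mbeki vs Ekwueme: 3+4+5 = 12 for Mbeki, 13 for Ekwueme — Ekwueme by 13–12.
Zhou–Ekwueme: Ekwueme 13–12.
Every candidate loses at least once (Ahmed loses to Ekwueme; Park loses to Ahmed; Diaz loses to Ahmed; Mbeki loses to Ahmed; Zhou loses to Ahmed; Ekwueme loses to Diaz). The majority relation contains the cycle Ahmed → Diaz → Ekwueme → Ahmed, so there is no Condorcet winner.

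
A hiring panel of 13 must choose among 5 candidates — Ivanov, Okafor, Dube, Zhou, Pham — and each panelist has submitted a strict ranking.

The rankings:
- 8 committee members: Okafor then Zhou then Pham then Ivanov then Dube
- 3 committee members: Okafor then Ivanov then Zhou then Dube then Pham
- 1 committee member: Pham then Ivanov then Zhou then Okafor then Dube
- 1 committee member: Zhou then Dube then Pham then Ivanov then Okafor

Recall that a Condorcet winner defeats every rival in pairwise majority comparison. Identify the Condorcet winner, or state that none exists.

Head-to-head results (13 committee members):
Ivanov vs Okafor: 2 to 11, Okafor.
Ivanov vs Dube: Ivanov is ranked higher on 8+3+1 = 12 ballots, Dube on 1. Ivanov wins 12–1.
Ivanov vs Zhou: 4 to 9, Zhou.
Ivanov vs Pham: 3 to 10, Pham.
Okafor vs Dube: 12 to 1, Okafor.
Okafor vs Zhou: 11 to 2, Okafor.
Okafor vs Pham: Okafor is ranked higher on 8+3 = 11 ballots, Pham on 2. Okafor wins 11–2.
Dube vs Zhou: 0 to 13, Zhou.
Dube vs Pham: Dube preferred on 3+1 = 4 ballots; Pham wins 9–4.
Zhou vs Pham: 8+3+1 = 12 for Zhou, 1 for Pham — Zhou by 12–1.
Okafor defeats every rival head-to-head and is the Condorcet winner.

Okafor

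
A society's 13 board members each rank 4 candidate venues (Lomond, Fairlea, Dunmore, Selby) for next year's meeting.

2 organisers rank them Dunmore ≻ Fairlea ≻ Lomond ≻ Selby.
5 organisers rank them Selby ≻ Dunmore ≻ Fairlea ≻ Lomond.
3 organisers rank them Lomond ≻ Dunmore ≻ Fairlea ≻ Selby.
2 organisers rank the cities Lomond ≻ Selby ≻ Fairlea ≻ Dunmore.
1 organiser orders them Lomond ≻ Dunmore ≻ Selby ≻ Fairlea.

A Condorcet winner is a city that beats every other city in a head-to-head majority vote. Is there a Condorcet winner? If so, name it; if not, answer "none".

none

Check each pair by majority over 13 ballots:
Lomond vs Fairlea: Lomond preferred on 3+2+1 = 6 ballots; Fairlea wins 7–6.
Lomond vs Dunmore: 3+2+1 = 6 for Lomond, 7 for Dunmore — Dunmore by 7–6.
Lomond–Selby: Lomond 8–5.
Fairlea vs Dunmore: Dunmore wins 11–2.
Fairlea vs Selby: 5 to 8, Selby.
Dunmore vs Selby: 6 to 7, Selby.
Each city drops at least one matchup (Lomond loses to Fairlea; Fairlea loses to Dunmore; Dunmore loses to Selby; Selby loses to Lomond); the cycle Lomond → Selby → Fairlea → Lomond rules out a Condorcet winner.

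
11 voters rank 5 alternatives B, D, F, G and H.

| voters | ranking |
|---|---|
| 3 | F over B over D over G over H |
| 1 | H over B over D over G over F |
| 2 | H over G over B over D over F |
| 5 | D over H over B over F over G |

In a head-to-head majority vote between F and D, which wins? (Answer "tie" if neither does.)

D

Ballots ranking F above D: 3.
Ballots ranking D above F: 11 − 3 = 8.
D wins the head-to-head 8–3.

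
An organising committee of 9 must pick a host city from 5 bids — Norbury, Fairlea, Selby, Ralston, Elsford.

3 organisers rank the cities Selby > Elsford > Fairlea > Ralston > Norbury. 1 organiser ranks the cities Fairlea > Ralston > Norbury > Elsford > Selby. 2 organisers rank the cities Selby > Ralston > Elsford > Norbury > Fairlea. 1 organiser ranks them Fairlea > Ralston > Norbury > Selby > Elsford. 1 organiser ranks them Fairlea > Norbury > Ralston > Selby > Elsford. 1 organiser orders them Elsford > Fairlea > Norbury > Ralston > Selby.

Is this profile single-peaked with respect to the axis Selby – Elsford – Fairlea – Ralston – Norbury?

Axis positions: Selby=1, Elsford=2, Fairlea=3, Ralston=4, Norbury=5.
Bloc 1 (peak Selby at position 1): ranking walks positions 1-2-3-4-5, expanding outward from the peak — single-peaked.
Bloc 2 (peak Fairlea at position 3): ranking walks positions 3-4-5-2-1, expanding outward from the peak — single-peaked.
Bloc 3: ranking walks positions 1-4-2-5-3; Ralston is ranked above Elsford even though Elsford lies between Ralston and the peak Selby on the axis — preferences dip and rise again. Not single-peaked.
Bloc 4: ranking walks positions 3-4-5-1-2; Selby is ranked above Elsford even though Elsford lies between Selby and the peak Fairlea on the axis — preferences dip and rise again. Not single-peaked.
Bloc 5: ranking walks positions 3-5-4-1-2; Norbury is ranked above Ralston even though Ralston lies between Norbury and the peak Fairlea on the axis — preferences dip and rise again. Not single-peaked.
Bloc 6: ranking walks positions 2-3-5-4-1; Norbury is ranked above Ralston even though Ralston lies between Norbury and the peak Elsford on the axis — preferences dip and rise again. Not single-peaked.
Bloc 3 violates single-peakedness, so the profile is not single-peaked on this axis.

no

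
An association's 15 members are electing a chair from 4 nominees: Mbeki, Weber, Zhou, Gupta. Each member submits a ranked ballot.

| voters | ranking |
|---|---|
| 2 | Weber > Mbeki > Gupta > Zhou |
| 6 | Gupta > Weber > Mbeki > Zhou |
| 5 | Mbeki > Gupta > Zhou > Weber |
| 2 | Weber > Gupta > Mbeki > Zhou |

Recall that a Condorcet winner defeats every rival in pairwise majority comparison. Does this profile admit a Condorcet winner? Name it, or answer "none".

Pairwise majorities:
Mbeki–Weber: Weber 10–5.
Mbeki–Zhou: Mbeki 15–0.
Mbeki vs Gupta: Gupta, 8–7.
Weber vs Zhou: Weber, 10–5.
Weber vs Gupta: Gupta wins 11–4.
Zhou–Gupta: Gupta 15–0.
Only Gupta has no losses; Gupta is the Condorcet winner.

Gupta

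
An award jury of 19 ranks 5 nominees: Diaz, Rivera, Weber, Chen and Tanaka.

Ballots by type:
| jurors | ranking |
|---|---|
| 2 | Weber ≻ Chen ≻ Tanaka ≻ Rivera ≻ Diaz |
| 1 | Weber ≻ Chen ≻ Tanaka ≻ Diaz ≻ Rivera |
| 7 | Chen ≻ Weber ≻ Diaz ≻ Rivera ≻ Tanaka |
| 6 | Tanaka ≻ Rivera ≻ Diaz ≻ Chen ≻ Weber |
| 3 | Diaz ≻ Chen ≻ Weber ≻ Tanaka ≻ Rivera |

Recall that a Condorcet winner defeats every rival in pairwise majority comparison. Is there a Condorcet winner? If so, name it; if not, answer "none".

Pairwise majorities:
Diaz–Rivera: Diaz 11–8.
Diaz vs Weber: Weber, 10–9.
Diaz vs Chen: Chen, 10–9.
Diaz–Tanaka: Diaz 10–9.
Rivera–Weber: Weber 13–6.
Rivera vs Chen: Chen, 13–6.
Rivera vs Tanaka: Tanaka, 12–7.
Weber vs Chen: Chen, 16–3.
Weber vs Tanaka: Weber, 13–6.
Chen vs Tanaka: Chen wins 13–6.
Chen beats each of Diaz, Rivera, Weber, Tanaka — Chen is the Condorcet winner.

Chen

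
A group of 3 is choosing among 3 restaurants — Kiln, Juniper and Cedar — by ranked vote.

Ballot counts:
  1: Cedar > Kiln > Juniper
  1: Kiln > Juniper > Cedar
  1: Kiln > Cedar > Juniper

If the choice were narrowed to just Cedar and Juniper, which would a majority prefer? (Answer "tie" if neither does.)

Ballots ranking Cedar above Juniper: 1 + 1 = 2.
Ballots ranking Juniper above Cedar: 3 − 2 = 1.
Cedar wins the head-to-head 2–1.

Cedar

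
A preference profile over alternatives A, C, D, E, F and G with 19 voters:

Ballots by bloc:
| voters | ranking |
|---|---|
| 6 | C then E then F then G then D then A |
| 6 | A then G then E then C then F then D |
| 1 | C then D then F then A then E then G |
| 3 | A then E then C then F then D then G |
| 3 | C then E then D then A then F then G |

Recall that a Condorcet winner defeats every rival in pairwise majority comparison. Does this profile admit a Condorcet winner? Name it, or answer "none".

C

Pairwise majorities:
A vs C: 9 to 10, C.
A vs D: 9 to 10, D.
A vs E: A preferred on 6+1+3 = 10 ballots; A wins 10–9.
A vs F: A is ranked higher on 6+3+3 = 12 ballots, F on 7. A wins 12–7.
A vs G: A preferred on 6+1+3+3 = 13 ballots; A wins 13–6.
C vs D: 19 to 0, C.
C vs E: 10 to 9, C.
C vs F: 19 to 0, C.
C vs G: C is ranked higher on 6+1+3+3 = 13 ballots, G on 6. C wins 13–6.
D vs E: 1 for D, 18 for E — E by 18–1.
D vs F: 1+3 = 4 for D, 15 for F — F by 15–4.
D vs G: D is ranked higher on 1+3+3 = 7 ballots, G on 12. G wins 12–7.
E vs F: E is ranked higher on 6+6+3+3 = 18 ballots, F on 1. E wins 18–1.
E vs G: E preferred on 6+1+3+3 = 13 ballots; E wins 13–6.
F vs G: F preferred on 6+1+3+3 = 13 ballots; F wins 13–6.
C wins every pairwise contest, so C is the Condorcet winner.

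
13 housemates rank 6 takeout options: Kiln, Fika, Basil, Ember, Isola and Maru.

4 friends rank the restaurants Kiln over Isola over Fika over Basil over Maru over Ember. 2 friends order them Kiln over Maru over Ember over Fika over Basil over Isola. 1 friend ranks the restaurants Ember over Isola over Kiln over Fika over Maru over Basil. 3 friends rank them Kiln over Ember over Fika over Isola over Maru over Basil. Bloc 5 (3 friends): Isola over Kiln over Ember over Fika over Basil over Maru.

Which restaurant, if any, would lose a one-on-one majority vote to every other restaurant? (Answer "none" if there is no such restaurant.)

Maru

Pairwise majorities:
Kiln vs Fika: Kiln, 13–0.
Kiln vs Basil: 4+2+1+3+3 = 13 for Kiln, 0 for Basil — Kiln by 13–0.
Kiln vs Ember: 12 to 1, Kiln.
Kiln vs Isola: 9 to 4, Kiln.
Kiln vs Maru: 4+2+1+3+3 = 13 for Kiln, 0 for Maru — Kiln by 13–0.
Fika vs Basil: Fika preferred on 4+2+1+3+3 = 13 ballots; Fika wins 13–0.
Fika–Ember: Ember 9–4.
Fika vs Isola: Isola, 8–5.
Fika vs Maru: Fika wins 11–2.
Basil vs Ember: Ember wins 9–4.
Basil vs Isola: Basil is ranked higher on 2 ballots, Isola on 11. Isola wins 11–2.
Basil vs Maru: Basil wins 7–6.
Ember–Isola: Isola 7–6.
Ember vs Maru: 1+3+3 = 7 for Ember, 6 for Maru — Ember by 7–6.
Isola vs Maru: Isola, 11–2.
Only Maru has no wins; Maru is the Condorcet loser.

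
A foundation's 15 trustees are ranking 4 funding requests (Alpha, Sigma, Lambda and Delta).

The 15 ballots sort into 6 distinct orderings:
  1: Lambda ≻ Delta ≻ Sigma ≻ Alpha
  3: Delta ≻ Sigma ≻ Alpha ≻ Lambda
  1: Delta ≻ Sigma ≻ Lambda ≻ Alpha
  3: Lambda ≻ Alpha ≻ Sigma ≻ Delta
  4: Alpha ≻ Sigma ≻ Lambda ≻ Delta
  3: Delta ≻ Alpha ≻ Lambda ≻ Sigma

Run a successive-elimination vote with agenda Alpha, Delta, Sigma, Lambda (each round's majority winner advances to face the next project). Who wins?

Round 1: Alpha vs Delta — 7–8, Delta advances.
Round 2: Delta vs Sigma — 8–7, Delta advances.
Round 3: Delta vs Lambda — 7–8, Lambda advances.
Lambda survives the agenda.

Lambda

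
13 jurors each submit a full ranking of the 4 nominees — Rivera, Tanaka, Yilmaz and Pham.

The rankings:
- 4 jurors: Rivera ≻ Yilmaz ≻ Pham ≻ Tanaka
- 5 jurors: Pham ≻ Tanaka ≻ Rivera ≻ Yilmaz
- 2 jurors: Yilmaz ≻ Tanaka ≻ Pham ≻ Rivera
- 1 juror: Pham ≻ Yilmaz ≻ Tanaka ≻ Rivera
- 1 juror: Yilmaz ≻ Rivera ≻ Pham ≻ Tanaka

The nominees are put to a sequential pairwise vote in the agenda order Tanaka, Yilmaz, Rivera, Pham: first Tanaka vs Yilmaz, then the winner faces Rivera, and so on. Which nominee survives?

Pham

Round 1: Tanaka vs Yilmaz — 5–8, Yilmaz advances.
Round 2: Yilmaz vs Rivera — 4–9, Rivera advances.
Round 3: Rivera vs Pham — 5–8, Pham advances.
The agenda winner is Pham.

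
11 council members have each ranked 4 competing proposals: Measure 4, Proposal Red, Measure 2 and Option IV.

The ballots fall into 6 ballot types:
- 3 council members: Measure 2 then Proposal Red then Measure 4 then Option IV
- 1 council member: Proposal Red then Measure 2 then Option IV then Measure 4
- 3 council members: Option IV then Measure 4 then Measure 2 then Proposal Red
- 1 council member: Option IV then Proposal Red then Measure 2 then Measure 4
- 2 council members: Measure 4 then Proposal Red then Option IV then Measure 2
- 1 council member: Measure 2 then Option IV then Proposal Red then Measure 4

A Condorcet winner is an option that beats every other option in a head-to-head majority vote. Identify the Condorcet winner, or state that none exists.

none

Head-to-head results (11 council members):
Measure 4 vs Proposal Red: Measure 4 is ranked higher on 3+2 = 5 ballots, Proposal Red on 6. Proposal Red wins 6–5.
Measure 4 vs Measure 2: 5 to 6, Measure 2.
Measure 4 vs Option IV: Measure 4 is ranked higher on 3+2 = 5 ballots, Option IV on 6. Option IV wins 6–5.
Proposal Red vs Measure 2: 1+1+2 = 4 for Proposal Red, 7 for Measure 2 — Measure 2 by 7–4.
Proposal Red vs Option IV: Proposal Red preferred on 3+1+2 = 6 ballots; Proposal Red wins 6–5.
Measure 2 vs Option IV: Measure 2 preferred on 3+1+1 = 5 ballots; Option IV wins 6–5.
Every option loses at least once (Measure 4 loses to Proposal Red; Proposal Red loses to Measure 2; Measure 2 loses to Option IV; Option IV loses to Proposal Red). The majority relation contains the cycle Proposal Red > Option IV > Measure 2 > Proposal Red, so there is no Condorcet winner.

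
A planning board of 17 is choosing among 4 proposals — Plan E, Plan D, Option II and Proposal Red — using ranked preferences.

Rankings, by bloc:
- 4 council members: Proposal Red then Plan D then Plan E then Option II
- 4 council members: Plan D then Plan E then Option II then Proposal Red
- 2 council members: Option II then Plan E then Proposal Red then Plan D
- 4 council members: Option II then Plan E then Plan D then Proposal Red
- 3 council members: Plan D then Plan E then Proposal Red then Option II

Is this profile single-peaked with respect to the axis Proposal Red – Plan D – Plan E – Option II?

no

Axis positions: Proposal Red=1, Plan D=2, Plan E=3, Option II=4.
Bloc 1 (peak Proposal Red at position 1): ranking walks positions 1-2-3-4, expanding outward from the peak — single-peaked.
Bloc 2 (peak Plan D at position 2): ranking walks positions 2-3-4-1, expanding outward from the peak — single-peaked.
Bloc 3: ranking walks positions 4-3-1-2; Proposal Red is ranked above Plan D even though Plan D lies between Proposal Red and the peak Option II on the axis — preferences dip and rise again. Not single-peaked.
Bloc 4 (peak Option II at position 4): ranking walks positions 4-3-2-1, expanding outward from the peak — single-peaked.
Bloc 5 (peak Plan D at position 2): ranking walks positions 2-3-1-4, expanding outward from the peak — single-peaked.
Bloc 3 violates single-peakedness, so the profile is not single-peaked on this axis.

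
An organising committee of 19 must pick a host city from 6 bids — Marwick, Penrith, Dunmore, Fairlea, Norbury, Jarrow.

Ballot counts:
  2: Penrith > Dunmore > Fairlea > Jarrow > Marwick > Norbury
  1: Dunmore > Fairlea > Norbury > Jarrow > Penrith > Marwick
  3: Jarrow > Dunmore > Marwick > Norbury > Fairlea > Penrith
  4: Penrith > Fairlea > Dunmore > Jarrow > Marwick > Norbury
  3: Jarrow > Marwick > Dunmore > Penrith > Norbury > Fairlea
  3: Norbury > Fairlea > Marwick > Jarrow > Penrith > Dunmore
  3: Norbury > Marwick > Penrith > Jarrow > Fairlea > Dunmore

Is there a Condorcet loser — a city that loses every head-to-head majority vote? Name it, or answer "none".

Pairwise majorities:
Marwick vs Penrith: Marwick, 12–7.
Marwick vs Dunmore: 3+3+3 = 9 for Marwick, 10 for Dunmore — Dunmore by 10–9.
Marwick vs Fairlea: Marwick is ranked higher on 3+3+3 = 9 ballots, Fairlea on 10. Fairlea wins 10–9.
Marwick vs Norbury: Marwick, 12–7.
Marwick vs Jarrow: Jarrow wins 13–6.
Penrith vs Dunmore: Penrith wins 12–7.
Penrith vs Fairlea: 2+4+3+3 = 12 for Penrith, 7 for Fairlea — Penrith by 12–7.
Penrith vs Norbury: Norbury, 10–9.
Penrith vs Jarrow: 2+4+3 = 9 for Penrith, 10 for Jarrow — Jarrow by 10–9.
Dunmore vs Fairlea: Fairlea wins 10–9.
Dunmore vs Norbury: 2+1+3+4+3 = 13 for Dunmore, 6 for Norbury — Dunmore by 13–6.
Dunmore vs Jarrow: Dunmore preferred on 2+1+4 = 7 ballots; Jarrow wins 12–7.
Fairlea vs Norbury: Fairlea is ranked higher on 2+1+4 = 7 ballots, Norbury on 12. Norbury wins 12–7.
Fairlea vs Jarrow: Fairlea is ranked higher on 2+1+4+3 = 10 ballots, Jarrow on 9. Fairlea wins 10–9.
Norbury vs Jarrow: 1+3+3 = 7 for Norbury, 12 for Jarrow — Jarrow by 12–7.
No city is winless: Marwick beats Penrith; Penrith beats Dunmore; Dunmore beats Marwick; Fairlea beats Marwick; Norbury beats Penrith; Jarrow beats Marwick. There is no Condorcet loser.

none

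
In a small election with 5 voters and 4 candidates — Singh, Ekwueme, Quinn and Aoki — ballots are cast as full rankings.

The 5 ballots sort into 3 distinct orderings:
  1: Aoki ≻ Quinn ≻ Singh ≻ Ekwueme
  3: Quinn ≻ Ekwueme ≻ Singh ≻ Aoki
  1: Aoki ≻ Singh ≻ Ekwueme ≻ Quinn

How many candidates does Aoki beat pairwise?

0

Aoki against each rival (5 voters):
Aoki vs Singh: Singh wins 3–2.
Aoki vs Ekwueme: Aoki is ranked higher on 1+1 = 2 ballots, Ekwueme on 3. Ekwueme wins 3–2.
Aoki vs Quinn: Quinn wins 3–2.
Aoki beats no one; loses to Singh, Ekwueme, Quinn — 0 pairwise wins.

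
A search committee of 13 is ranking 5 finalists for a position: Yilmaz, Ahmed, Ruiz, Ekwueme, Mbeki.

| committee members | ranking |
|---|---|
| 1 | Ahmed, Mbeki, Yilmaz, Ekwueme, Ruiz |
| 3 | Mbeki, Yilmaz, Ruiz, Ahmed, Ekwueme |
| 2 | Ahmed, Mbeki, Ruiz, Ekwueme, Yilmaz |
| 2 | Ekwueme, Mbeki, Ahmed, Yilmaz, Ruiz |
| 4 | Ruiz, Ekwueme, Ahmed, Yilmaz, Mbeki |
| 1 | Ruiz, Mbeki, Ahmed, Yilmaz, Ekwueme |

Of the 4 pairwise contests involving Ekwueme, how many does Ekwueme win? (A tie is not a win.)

Ekwueme against each rival (13 committee members):
Ekwueme vs Yilmaz: 8 to 5, Ekwueme.
Ekwueme vs Ahmed: 6 to 7, Ahmed.
Ekwueme vs Ruiz: Ekwueme is ranked higher on 1+2 = 3 ballots, Ruiz on 10. Ruiz wins 10–3.
Ekwueme vs Mbeki: Mbeki wins 7–6.
Ekwueme beats Yilmaz; loses to Ahmed, Ruiz, Mbeki — 1 pairwise win.

1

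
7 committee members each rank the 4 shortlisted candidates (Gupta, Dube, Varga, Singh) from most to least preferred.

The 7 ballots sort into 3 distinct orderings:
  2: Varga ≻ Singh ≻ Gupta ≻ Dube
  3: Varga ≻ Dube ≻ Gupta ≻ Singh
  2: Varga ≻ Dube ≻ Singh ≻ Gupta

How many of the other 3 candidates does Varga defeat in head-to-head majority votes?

3

Varga against each rival (7 committee members):
Varga vs Gupta: Varga preferred on 2+3+2 = 7 ballots; Varga wins 7–0.
Varga vs Dube: Varga, 7–0.
Varga vs Singh: Varga preferred on 2+3+2 = 7 ballots; Varga wins 7–0.
Varga beats Gupta, Dube, Singh — 3 pairwise wins.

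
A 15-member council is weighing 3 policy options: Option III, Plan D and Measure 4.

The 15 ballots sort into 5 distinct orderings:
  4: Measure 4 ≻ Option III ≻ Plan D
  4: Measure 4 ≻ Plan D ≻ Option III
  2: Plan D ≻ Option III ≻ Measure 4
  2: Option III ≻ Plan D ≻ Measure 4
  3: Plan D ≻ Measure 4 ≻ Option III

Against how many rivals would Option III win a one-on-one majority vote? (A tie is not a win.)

0

Option III against each rival (15 council members):
Option III vs Plan D: Plan D wins 9–6.
Option III vs Measure 4: Measure 4 wins 11–4.
Option III beats no one; loses to Plan D, Measure 4 — 0 pairwise wins.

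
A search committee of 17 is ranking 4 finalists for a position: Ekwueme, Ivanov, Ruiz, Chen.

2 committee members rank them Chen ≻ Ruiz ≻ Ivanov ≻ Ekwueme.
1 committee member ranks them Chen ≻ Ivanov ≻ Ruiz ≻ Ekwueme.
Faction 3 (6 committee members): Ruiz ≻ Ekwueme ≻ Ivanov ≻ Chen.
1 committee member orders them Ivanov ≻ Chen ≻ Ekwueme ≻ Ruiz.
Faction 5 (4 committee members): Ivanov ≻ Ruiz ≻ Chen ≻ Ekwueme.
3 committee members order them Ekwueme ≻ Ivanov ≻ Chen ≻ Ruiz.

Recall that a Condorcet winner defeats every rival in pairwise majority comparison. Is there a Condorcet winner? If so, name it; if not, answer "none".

none

Check each pair by majority over 17 ballots:
Ekwueme vs Ivanov: Ekwueme wins 9–8.
Ekwueme–Ruiz: Ruiz 13–4.
Ekwueme vs Chen: Ekwueme wins 9–8.
Ivanov–Ruiz: Ivanov 9–8.
Ivanov vs Chen: Ivanov wins 14–3.
Ruiz–Chen: Ruiz 10–7.
Each candidate drops at least one matchup (Ekwueme loses to Ruiz; Ivanov loses to Ekwueme; Ruiz loses to Ivanov; Chen loses to Ekwueme); the cycle Ekwueme beats Ivanov beats Ruiz beats Ekwueme rules out a Condorcet winner.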